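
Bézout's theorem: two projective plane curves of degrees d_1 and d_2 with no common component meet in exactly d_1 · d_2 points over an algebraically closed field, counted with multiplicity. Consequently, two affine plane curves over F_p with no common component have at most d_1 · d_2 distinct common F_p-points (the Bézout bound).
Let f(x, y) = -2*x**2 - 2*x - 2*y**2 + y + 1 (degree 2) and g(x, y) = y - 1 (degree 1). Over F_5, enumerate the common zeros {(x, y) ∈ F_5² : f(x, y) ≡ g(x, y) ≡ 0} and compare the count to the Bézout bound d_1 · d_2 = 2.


Common zeros: {(0, 1), (4, 1)}; count = 2; Bézout bound = 2.

deg(f) = 2, deg(g) = 1, so Bézout bound = 2.
Scan x ∈ F_5. For each x, list the y ∈ F_5 with f(x, y) ≡ 0 and those with g(x, y) ≡ 0 (mod 5); the common zeros in that column are the intersection.
  x = 0: f ≡ 0 at y ∈ {1, 2}; g ≡ 0 at y ∈ {1}; common: {1}.
  x = 1: f ≡ 0 at y ∈ ∅; g ≡ 0 at y ∈ {1}; common: ∅.
  x = 2: f ≡ 0 at y ∈ ∅; g ≡ 0 at y ∈ {1}; common: ∅.
  x = 3: f ≡ 0 at y ∈ ∅; g ≡ 0 at y ∈ {1}; common: ∅.
  x = 4: f ≡ 0 at y ∈ {1, 2}; g ≡ 0 at y ∈ {1}; common: {1}.
Collecting: common zeros = {(0, 1), (4, 1)}, so the count is 2.
Comparison with the Bézout bound: 2 ≤ 2 = deg(f)·deg(g), as expected for curves with no common component (the bound is attained).


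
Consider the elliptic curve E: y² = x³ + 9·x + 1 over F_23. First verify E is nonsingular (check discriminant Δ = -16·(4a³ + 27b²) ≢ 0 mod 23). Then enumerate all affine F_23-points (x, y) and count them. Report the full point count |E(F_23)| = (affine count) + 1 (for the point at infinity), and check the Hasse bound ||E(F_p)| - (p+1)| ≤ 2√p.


Affine points = {(0, 1), (0, 22), (2, 2), (2, 21), (3, 3), (3, 20), (4, 3), (4, 20), (6, 8), (6, 15), (7, 4), (7, 19), (9, 11), (9, 12), (16, 3), (16, 20), (19, 4), (19, 19), (20, 4), (20, 19)}; affine count = 20; |E(F_23)| = 21.

Discriminant check: Δ ∝ 4a³ + 27b² = 4·9³ + 27·1² = 4·729 + 27·1 ≡ 22 (mod 23). Nonzero ⇒ E is nonsingular.
For each x ∈ F_23, compute rhs = x³ + 9·x + 1 mod 23, then count y ∈ F_23 with y² ≡ rhs.
  x = 0: rhs = 1, matching y values: 1, 22 (2 points).
  x = 1: rhs = 11, matching y values: none (0 points).
  x = 2: rhs = 4, matching y values: 2, 21 (2 points).
  x = 3: rhs = 9, matching y values: 3, 20 (2 points).
  x = 4: rhs = 9, matching y values: 3, 20 (2 points).
  x = 5: rhs = 10, matching y values: none (0 points).
  x = 6: rhs = 18, matching y values: 8, 15 (2 points).
  x = 7: rhs = 16, matching y values: 4, 19 (2 points).
  x = 8: rhs = 10, matching y values: none (0 points).
  x = 9: rhs = 6, matching y values: 11, 12 (2 points).
  x = 10: rhs = 10, matching y values: none (0 points).
  x = 11: rhs = 5, matching y values: none (0 points).
  x = 12: rhs = 20, matching y values: none (0 points).
  x = 13: rhs = 15, matching y values: none (0 points).
  x = 14: rhs = 19, matching y values: none (0 points).
  x = 15: rhs = 15, matching y values: none (0 points).
  x = 16: rhs = 9, matching y values: 3, 20 (2 points).
  x = 17: rhs = 7, matching y values: none (0 points).
  x = 18: rhs = 15, matching y values: none (0 points).
  x = 19: rhs = 16, matching y values: 4, 19 (2 points).
  x = 20: rhs = 16, matching y values: 4, 19 (2 points).
  x = 21: rhs = 21, matching y values: none (0 points).
  x = 22: rhs = 14, matching y values: none (0 points).
Total affine count: 20.
Full point count |E(F_23)| = 20 + 1 = 21.
Hasse bound: |21 − (23+1)| = |-3| = 3 ≤ 2√23 ≈ 9.5917 ✓.


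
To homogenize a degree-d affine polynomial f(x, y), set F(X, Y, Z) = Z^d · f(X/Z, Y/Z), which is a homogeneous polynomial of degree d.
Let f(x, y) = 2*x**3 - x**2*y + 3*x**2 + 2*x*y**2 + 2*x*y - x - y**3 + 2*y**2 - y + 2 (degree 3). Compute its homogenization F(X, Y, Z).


F(X, Y, Z) = 2*X**3 - X**2*Y + 3*X**2*Z + 2*X*Y**2 + 2*X*Y*Z - X*Z**2 - Y**3 + 2*Y**2*Z - Y*Z**2 + 2*Z**3

deg(f) = 3.
Substitute x = X/Z, y = Y/Z into f, then multiply by Z^3.
  monomial 2·x^3·y^0 ↦ 2·X^3·Y^0·Z^0.
  monomial -1·x^2·y^1 ↦ -1·X^2·Y^1·Z^0.
  monomial 3·x^2·y^0 ↦ 3·X^2·Y^0·Z^1.
  monomial 2·x^1·y^2 ↦ 2·X^1·Y^2·Z^0.
  monomial 2·x^1·y^1 ↦ 2·X^1·Y^1·Z^1.
  monomial -1·x^1·y^0 ↦ -1·X^1·Y^0·Z^2.
  monomial -1·x^0·y^3 ↦ -1·X^0·Y^3·Z^0.
  monomial 2·x^0·y^2 ↦ 2·X^0·Y^2·Z^1.
  monomial -1·x^0·y^1 ↦ -1·X^0·Y^1·Z^2.
  monomial 2·x^0·y^0 ↦ 2·X^0·Y^0·Z^3.
Collecting: F(X, Y, Z) = 2*X**3 - X**2*Y + 3*X**2*Z + 2*X*Y**2 + 2*X*Y*Z - X*Z**2 - Y**3 + 2*Y**2*Z - Y*Z**2 + 2*Z**3.


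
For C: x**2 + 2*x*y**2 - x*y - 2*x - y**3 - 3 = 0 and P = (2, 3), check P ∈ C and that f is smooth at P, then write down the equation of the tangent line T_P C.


Tangent line at P: 17*x - 5*y - 19 = 0.

Step 1: f(2, 3) = 0, so P lies on C.
Step 2: partial derivatives
  f_x(x, y) = 2*x + 2*y**2 - y - 2, f_y(x, y) = 4*x*y - x - 3*y**2.
  f_x(P) = 17, f_y(P) = -5 (gradient nonzero, so P is smooth).
Step 3: tangent line at P: 17·(x − 2) + -5·(y − 3) = 0.
Expanding: 17*x - 5*y - 19 = 0.


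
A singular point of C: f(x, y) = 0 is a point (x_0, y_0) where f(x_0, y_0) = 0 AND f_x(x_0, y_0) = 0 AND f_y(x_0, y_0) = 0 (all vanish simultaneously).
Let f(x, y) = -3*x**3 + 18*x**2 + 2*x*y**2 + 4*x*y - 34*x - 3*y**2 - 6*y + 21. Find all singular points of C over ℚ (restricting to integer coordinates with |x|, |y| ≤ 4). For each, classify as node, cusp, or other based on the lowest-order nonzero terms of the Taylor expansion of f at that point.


Singular points: {(2, -1)}; classification: cusp.

Compute partial derivatives:
  f_x = -9*x**2 + 36*x + 2*y**2 + 4*y - 34.
  f_y = 4*x*y + 4*x - 6*y - 6.
Scan x_0 ∈ {−4, ..., 4}. For each x_0, f_y(x_0, y) is a polynomial in y; find its integer roots y ∈ {−4, ..., 4}, then test f_x and f at those candidates.
  x = -4: f_y(-4, y) = -22*y - 22; vanishes at y ∈ {-1}. (-4, -1): f_x = -324 ≠ 0.
  x = -3: f_y(-3, y) = -18*y - 18; vanishes at y ∈ {-1}. (-3, -1): f_x = -225 ≠ 0.
  x = -2: f_y(-2, y) = -14*y - 14; vanishes at y ∈ {-1}. (-2, -1): f_x = -144 ≠ 0.
  x = -1: f_y(-1, y) = -10*y - 10; vanishes at y ∈ {-1}. (-1, -1): f_x = -81 ≠ 0.
  x = 0: f_y(0, y) = -6*y - 6; vanishes at y ∈ {-1}. (0, -1): f_x = -36 ≠ 0.
  x = 1: f_y(1, y) = -2*y - 2; vanishes at y ∈ {-1}. (1, -1): f_x = -9 ≠ 0.
  x = 2: f_y(2, y) = 2*y + 2; vanishes at y ∈ {-1}. (2, -1): f_x = 0, f = 0 — SINGULAR.
  x = 3: f_y(3, y) = 6*y + 6; vanishes at y ∈ {-1}. (3, -1): f_x = -9 ≠ 0.
  x = 4: f_y(4, y) = 10*y + 10; vanishes at y ∈ {-1}. (4, -1): f_x = -36 ≠ 0.
Only singular point on the grid: (2, -1).
Classify: substitute x = 2 + u, y = -1 + v and expand: f = -3*u**3 + 2*u*v**2 + v**2.
No constant or linear terms (consistent with a singular point). Quadratic part: v**2. Cubic part: -3*u**3 + 2*u*v**2.
The quadratic part v**2 is a perfect square, so there is a single (double) tangent line v = 0, i.e. y = -1. Restricting the cubic part to that line (v = 0) leaves -3*u**3 ≠ 0, so f is not divisible by v and the branch is v² ≈ 3*u**3 to lowest order — this is a cusp.
Classification: cusp.


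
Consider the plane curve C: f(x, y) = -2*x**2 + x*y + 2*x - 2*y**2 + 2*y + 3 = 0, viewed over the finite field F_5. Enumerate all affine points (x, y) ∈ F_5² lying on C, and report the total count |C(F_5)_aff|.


Affine F_5-points: ∅; count = 0.

For each of the 25 pairs (x, y) ∈ F_5², evaluate f(x, y) mod 5. Record the zeros.
  x = 0: [0↦3, 1↦3, 2↦4, 3↦1, 4↦4]  zeros at y ∈ ∅
  x = 1: [0↦3, 1↦4, 2↦1, 3↦4, 4↦3]  zeros at y ∈ ∅
  x = 2: [0↦4, 1↦1, 2↦4, 3↦3, 4↦3]  zeros at y ∈ ∅
  x = 3: [0↦1, 1↦4, 2↦3, 3↦3, 4↦4]  zeros at y ∈ ∅
  x = 4: [0↦4, 1↦3, 2↦3, 3↦4, 4↦1]  zeros at y ∈ ∅
Collecting zeros: affine points = ∅.
Total count |C(F_5)_aff| = 0.


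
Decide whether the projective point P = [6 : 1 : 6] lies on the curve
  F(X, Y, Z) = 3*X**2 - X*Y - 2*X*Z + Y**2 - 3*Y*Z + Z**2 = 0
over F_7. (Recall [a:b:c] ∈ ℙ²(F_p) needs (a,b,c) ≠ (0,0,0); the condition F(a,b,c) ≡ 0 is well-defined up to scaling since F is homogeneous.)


F(6,1,6) ≡ 0 (mod 7); P is on the curve.

Evaluate F(6, 1, 6) term-by-term (mod 7).
  3*X**2 ↦ 3·36·1·1 = 108
  -X*Y ↦ -1·6·1·1 = -6
  -2*X*Z ↦ -2·6·1·6 = -72
  Y**2 ↦ 1·1·1·1 = 1
  -3*Y*Z ↦ -3·1·1·6 = -18
  Z**2 ↦ 1·1·1·36 = 36
Sum: F(6, 1, 6) = (108) + (-6) + (-72) + (1) + (-18) + (36) = 49.
Reducing mod 7: 49 ≡ 0 (mod 7).
Since F(a, b, c) ≡ 0 (mod 7), P lies on the curve.


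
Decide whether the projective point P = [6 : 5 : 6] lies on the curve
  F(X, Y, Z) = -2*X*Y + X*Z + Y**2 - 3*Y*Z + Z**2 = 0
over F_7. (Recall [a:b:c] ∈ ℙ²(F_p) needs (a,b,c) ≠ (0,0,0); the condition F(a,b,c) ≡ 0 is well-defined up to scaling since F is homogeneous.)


F(6,5,6) ≡ 3 (mod 7); P is NOT on the curve.

Evaluate F(6, 5, 6) term-by-term (mod 7).
  -2*X*Y ↦ -2·6·5·1 = -60
  X*Z ↦ 1·6·1·6 = 36
  Y**2 ↦ 1·1·25·1 = 25
  -3*Y*Z ↦ -3·1·5·6 = -90
  Z**2 ↦ 1·1·1·36 = 36
Sum: F(6, 5, 6) = (-60) + (36) + (25) + (-90) + (36) = -53.
Reducing mod 7: -53 ≡ 3 (mod 7).
Since F(a, b, c) ≡ 3 ≠ 0 (mod 7), P does NOT lie on the curve.


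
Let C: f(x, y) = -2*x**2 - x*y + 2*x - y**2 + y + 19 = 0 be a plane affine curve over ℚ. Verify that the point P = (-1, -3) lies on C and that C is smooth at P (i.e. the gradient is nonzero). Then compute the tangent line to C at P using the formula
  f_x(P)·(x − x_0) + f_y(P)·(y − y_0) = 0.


Tangent line at P: 9*x + 8*y + 33 = 0.

Step 1: f(-1, -3) = 0, so P lies on C.
Step 2: partial derivatives
  f_x(x, y) = -4*x - y + 2, f_y(x, y) = -x - 2*y + 1.
  f_x(P) = 9, f_y(P) = 8 (gradient nonzero, so P is smooth).
Step 3: tangent line at P: 9·(x − -1) + 8·(y − -3) = 0.
Expanding: 9*x + 8*y + 33 = 0.


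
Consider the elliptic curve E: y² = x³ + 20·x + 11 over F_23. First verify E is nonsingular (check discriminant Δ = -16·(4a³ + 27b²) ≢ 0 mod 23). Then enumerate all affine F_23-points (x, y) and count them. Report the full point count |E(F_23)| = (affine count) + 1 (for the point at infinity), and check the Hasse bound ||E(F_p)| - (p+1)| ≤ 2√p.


Affine points = {(1, 3), (1, 20), (2, 6), (2, 17), (3, 11), (3, 12), (5, 11), (5, 12), (6, 5), (6, 18), (8, 4), (8, 19), (9, 0), (12, 1), (12, 22), (15, 11), (15, 12), (18, 4), (18, 19), (20, 4), (20, 19), (21, 3), (21, 20), (22, 6), (22, 17)}; affine count = 25; |E(F_23)| = 26.

Discriminant check: Δ ∝ 4a³ + 27b² = 4·20³ + 27·11² = 4·8000 + 27·121 ≡ 8 (mod 23). Nonzero ⇒ E is nonsingular.
For each x ∈ F_23, compute rhs = x³ + 20·x + 11 mod 23, then count y ∈ F_23 with y² ≡ rhs.
  x = 0: rhs = 11, matching y values: none (0 points).
  x = 1: rhs = 9, matching y values: 3, 20 (2 points).
  x = 2: rhs = 13, matching y values: 6, 17 (2 points).
  x = 3: rhs = 6, matching y values: 11, 12 (2 points).
  x = 4: rhs = 17, matching y values: none (0 points).
  x = 5: rhs = 6, matching y values: 11, 12 (2 points).
  x = 6: rhs = 2, matching y values: 5, 18 (2 points).
  x = 7: rhs = 11, matching y values: none (0 points).
  x = 8: rhs = 16, matching y values: 4, 19 (2 points).
  x = 9: rhs = 0, matching y values: 0 (1 points).
  x = 10: rhs = 15, matching y values: none (0 points).
  x = 11: rhs = 21, matching y values: none (0 points).
  x = 12: rhs = 1, matching y values: 1, 22 (2 points).
  x = 13: rhs = 7, matching y values: none (0 points).
  x = 14: rhs = 22, matching y values: none (0 points).
  x = 15: rhs = 6, matching y values: 11, 12 (2 points).
  x = 16: rhs = 11, matching y values: none (0 points).
  x = 17: rhs = 20, matching y values: none (0 points).
  x = 18: rhs = 16, matching y values: 4, 19 (2 points).
  x = 19: rhs = 5, matching y values: none (0 points).
  x = 20: rhs = 16, matching y values: 4, 19 (2 points).
  x = 21: rhs = 9, matching y values: 3, 20 (2 points).
  x = 22: rhs = 13, matching y values: 6, 17 (2 points).
Total affine count: 25.
Full point count |E(F_23)| = 25 + 1 = 26.
Hasse bound: |26 − (23+1)| = |2| = 2 ≤ 2√23 ≈ 9.5917 ✓.


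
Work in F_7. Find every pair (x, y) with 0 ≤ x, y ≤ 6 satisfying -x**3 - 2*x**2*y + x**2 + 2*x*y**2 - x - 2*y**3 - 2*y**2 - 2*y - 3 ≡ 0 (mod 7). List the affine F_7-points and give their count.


Affine F_7-points: {(1, 2), (1, 3), (2, 5), (3, 1), (3, 4), (5, 1), (5, 2), (6, 0)}; count = 8.

For each of the 49 pairs (x, y) ∈ F_7², evaluate f(x, y) mod 7. Record the zeros.
  x = 0: [0↦4, 1↦5, 2↦4, 3↦3, 4↦4, 5↦2, 6↦6]  zeros at y ∈ ∅
  x = 1: [0↦3, 1↦4, 2↦0, 3↦0, 4↦6, 5↦6, 6↦2]  zeros at y ∈ {2, 3}
  x = 2: [0↦5, 1↦2, 2↦5, 3↦2, 4↦2, 5↦0, 6↦5]  zeros at y ∈ {5}
  x = 3: [0↦4, 1↦0, 2↦6, 3↦3, 4↦0, 5↦6, 6↦2]  zeros at y ∈ {1, 4}
  x = 4: [0↦1, 1↦6, 2↦4, 3↦4, 4↦1, 5↦4, 6↦1]  zeros at y ∈ ∅
  x = 5: [0↦4, 1↦0, 2↦0, 3↦6, 4↦6, 5↦2, 6↦3]  zeros at y ∈ {1, 2}
  x = 6: [0↦0, 1↦4, 2↦2, 3↦3, 4↦2, 5↦1, 6↦2]  zeros at y ∈ {0}
Collecting zeros: affine points = {(1, 2), (1, 3), (2, 5), (3, 1), (3, 4), (5, 1), (5, 2), (6, 0)}.
Total count |C(F_7)_aff| = 8.


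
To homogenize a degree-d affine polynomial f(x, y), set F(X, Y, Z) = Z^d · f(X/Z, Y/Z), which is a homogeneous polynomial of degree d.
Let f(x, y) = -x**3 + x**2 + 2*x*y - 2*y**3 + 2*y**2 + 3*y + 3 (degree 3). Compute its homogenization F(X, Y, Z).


F(X, Y, Z) = -X**3 + X**2*Z + 2*X*Y*Z - 2*Y**3 + 2*Y**2*Z + 3*Y*Z**2 + 3*Z**3

deg(f) = 3.
Substitute x = X/Z, y = Y/Z into f, then multiply by Z^3.
  monomial -1·x^3·y^0 ↦ -1·X^3·Y^0·Z^0.
  monomial 1·x^2·y^0 ↦ 1·X^2·Y^0·Z^1.
  monomial 2·x^1·y^1 ↦ 2·X^1·Y^1·Z^1.
  monomial -2·x^0·y^3 ↦ -2·X^0·Y^3·Z^0.
  monomial 2·x^0·y^2 ↦ 2·X^0·Y^2·Z^1.
  monomial 3·x^0·y^1 ↦ 3·X^0·Y^1·Z^2.
  monomial 3·x^0·y^0 ↦ 3·X^0·Y^0·Z^3.
Collecting: F(X, Y, Z) = -X**3 + X**2*Z + 2*X*Y*Z - 2*Y**3 + 2*Y**2*Z + 3*Y*Z**2 + 3*Z**3.


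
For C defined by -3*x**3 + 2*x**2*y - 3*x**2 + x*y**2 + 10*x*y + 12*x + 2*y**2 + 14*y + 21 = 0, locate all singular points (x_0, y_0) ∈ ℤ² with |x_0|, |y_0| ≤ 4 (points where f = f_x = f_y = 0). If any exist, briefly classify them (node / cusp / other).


Singular points: {(-1, -3)}; classification: cusp.

Compute partial derivatives:
  f_x = -9*x**2 + 4*x*y - 6*x + y**2 + 10*y + 12.
  f_y = 2*x**2 + 2*x*y + 10*x + 4*y + 14.
Scan x_0 ∈ {−4, ..., 4}. For each x_0, f_y(x_0, y) is a polynomial in y; find its integer roots y ∈ {−4, ..., 4}, then test f_x and f at those candidates.
  x = -4: f_y(-4, y) = 6 - 4*y; no integer root y with |y| ≤ 4.
  x = -3: f_y(-3, y) = 2 - 2*y; vanishes at y ∈ {1}. (-3, 1): f_x = -52 ≠ 0.
  x = -2: f_y(-2, y) = 2; no integer root y with |y| ≤ 4.
  x = -1: f_y(-1, y) = 2*y + 6; vanishes at y ∈ {-3}. (-1, -3): f_x = 0, f = 0 — SINGULAR.
  x = 0: f_y(0, y) = 4*y + 14; no integer root y with |y| ≤ 4.
  x = 1: f_y(1, y) = 6*y + 26; no integer root y with |y| ≤ 4.
  x = 2: f_y(2, y) = 8*y + 42; no integer root y with |y| ≤ 4.
  x = 3: f_y(3, y) = 10*y + 62; no integer root y with |y| ≤ 4.
  x = 4: f_y(4, y) = 12*y + 86; no integer root y with |y| ≤ 4.
Only singular point on the grid: (-1, -3).
Classify: substitute x = -1 + u, y = -3 + v and expand: f = -3*u**3 + 2*u**2*v + u*v**2 + v**2.
No constant or linear terms (consistent with a singular point). Quadratic part: v**2. Cubic part: -3*u**3 + 2*u**2*v + u*v**2.
The quadratic part v**2 is a perfect square, so there is a single (double) tangent line v = 0, i.e. y = -3. Restricting the cubic part to that line (v = 0) leaves -3*u**3 ≠ 0, so f is not divisible by v and the branch is v² ≈ 3*u**3 to lowest order — this is a cusp.
Classification: cusp.


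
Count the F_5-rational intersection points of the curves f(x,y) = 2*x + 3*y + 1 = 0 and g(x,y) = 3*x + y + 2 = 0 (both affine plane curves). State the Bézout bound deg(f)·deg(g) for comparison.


Common zeros: {(0, 3)}; count = 1; Bézout bound = 1.

deg(f) = 1, deg(g) = 1, so Bézout bound = 1.
Scan x ∈ F_5. For each x, list the y ∈ F_5 with f(x, y) ≡ 0 and those with g(x, y) ≡ 0 (mod 5); the common zeros in that column are the intersection.
  x = 0: f ≡ 0 at y ∈ {3}; g ≡ 0 at y ∈ {3}; common: {3}.
  x = 1: f ≡ 0 at y ∈ {4}; g ≡ 0 at y ∈ {0}; common: ∅.
  x = 2: f ≡ 0 at y ∈ {0}; g ≡ 0 at y ∈ {2}; common: ∅.
  x = 3: f ≡ 0 at y ∈ {1}; g ≡ 0 at y ∈ {4}; common: ∅.
  x = 4: f ≡ 0 at y ∈ {2}; g ≡ 0 at y ∈ {1}; common: ∅.
Collecting: common zeros = {(0, 3)}, so the count is 1.
Comparison with the Bézout bound: 1 ≤ 1 = deg(f)·deg(g), as expected for curves with no common component (the bound is attained).


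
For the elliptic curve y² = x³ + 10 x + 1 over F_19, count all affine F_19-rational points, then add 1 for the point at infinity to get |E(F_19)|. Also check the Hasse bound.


Affine points = {(0, 1), (0, 18), (3, 1), (3, 18), (5, 9), (5, 10), (6, 7), (6, 12), (8, 2), (8, 17), (11, 6), (11, 13), (12, 5), (12, 14), (14, 4), (14, 15), (15, 7), (15, 12), (16, 1), (16, 18), (17, 7), (17, 12), (18, 3), (18, 16)}; affine count = 24; |E(F_19)| = 25.

Discriminant check: Δ ∝ 4a³ + 27b² = 4·10³ + 27·1² = 4·1000 + 27·1 ≡ 18 (mod 19). Nonzero ⇒ E is nonsingular.
For each x ∈ F_19, compute rhs = x³ + 10·x + 1 mod 19, then count y ∈ F_19 with y² ≡ rhs.
  x = 0: rhs = 1, matching y values: 1, 18 (2 points).
  x = 1: rhs = 12, matching y values: none (0 points).
  x = 2: rhs = 10, matching y values: none (0 points).
  x = 3: rhs = 1, matching y values: 1, 18 (2 points).
  x = 4: rhs = 10, matching y values: none (0 points).
  x = 5: rhs = 5, matching y values: 9, 10 (2 points).
  x = 6: rhs = 11, matching y values: 7, 12 (2 points).
  x = 7: rhs = 15, matching y values: none (0 points).
  x = 8: rhs = 4, matching y values: 2, 17 (2 points).
  x = 9: rhs = 3, matching y values: none (0 points).
  x = 10: rhs = 18, matching y values: none (0 points).
  x = 11: rhs = 17, matching y values: 6, 13 (2 points).
  x = 12: rhs = 6, matching y values: 5, 14 (2 points).
  x = 13: rhs = 10, matching y values: none (0 points).
  x = 14: rhs = 16, matching y values: 4, 15 (2 points).
  x = 15: rhs = 11, matching y values: 7, 12 (2 points).
  x = 16: rhs = 1, matching y values: 1, 18 (2 points).
  x = 17: rhs = 11, matching y values: 7, 12 (2 points).
  x = 18: rhs = 9, matching y values: 3, 16 (2 points).
Total affine count: 24.
Full point count |E(F_19)| = 24 + 1 = 25.
Hasse bound: |25 − (19+1)| = |5| = 5 ≤ 2√19 ≈ 8.7178 ✓.


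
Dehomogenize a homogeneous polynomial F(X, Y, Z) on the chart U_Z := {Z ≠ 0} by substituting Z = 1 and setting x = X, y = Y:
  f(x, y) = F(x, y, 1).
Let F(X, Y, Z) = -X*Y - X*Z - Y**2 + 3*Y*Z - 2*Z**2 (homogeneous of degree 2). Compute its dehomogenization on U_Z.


f(x, y) = -x*y - x - y**2 + 3*y - 2

On U_Z we set Z = 1. Each monomial c·X^i·Y^j·Z^k in F becomes c·x^i·y^j·1^k = c·x^i·y^j.
Substituting Z = 1: F(X, Y, 1) = -x*y - x - y**2 + 3*y - 2.
Note: deg(f) ≤ deg(F) = 2; strict inequality happens when F is divisible by Z (lost terms).


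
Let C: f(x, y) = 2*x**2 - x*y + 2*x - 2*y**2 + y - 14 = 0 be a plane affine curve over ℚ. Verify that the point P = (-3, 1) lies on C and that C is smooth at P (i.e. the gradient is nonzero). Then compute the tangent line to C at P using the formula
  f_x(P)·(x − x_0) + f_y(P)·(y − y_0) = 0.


Tangent line at P: -11*x - 33 = 0.

Step 1: f(-3, 1) = 0, so P lies on C.
Step 2: partial derivatives
  f_x(x, y) = 4*x - y + 2, f_y(x, y) = -x - 4*y + 1.
  f_x(P) = -11, f_y(P) = 0 (gradient nonzero, so P is smooth).
Step 3: tangent line at P: -11·(x − -3) + 0·(y − 1) = 0.
Expanding: -11*x - 33 = 0.


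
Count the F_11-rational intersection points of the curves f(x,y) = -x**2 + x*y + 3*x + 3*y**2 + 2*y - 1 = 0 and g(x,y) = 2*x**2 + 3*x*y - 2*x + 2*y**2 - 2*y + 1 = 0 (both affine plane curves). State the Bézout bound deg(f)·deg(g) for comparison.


Common zeros: ∅; count = 0; Bézout bound = 4.

deg(f) = 2, deg(g) = 2, so Bézout bound = 4.
Scan x ∈ F_11. For each x, list the y ∈ F_11 with f(x, y) ≡ 0 and those with g(x, y) ≡ 0 (mod 11); the common zeros in that column are the intersection.
  x = 0: f ≡ 0 at y ∈ {4, 10}; g ≡ 0 at y ∈ ∅; common: ∅.
  x = 1: f ≡ 0 at y ∈ ∅; g ≡ 0 at y ∈ {2, 3}; common: ∅.
  x = 2: f ≡ 0 at y ∈ {7, 10}; g ≡ 0 at y ∈ {1, 8}; common: ∅.
  x = 3: f ≡ 0 at y ∈ {5, 8}; g ≡ 0 at y ∈ {1}; common: ∅.
  x = 4: f ≡ 0 at y ∈ ∅; g ≡ 0 at y ∈ ∅; common: ∅.
  x = 5: f ≡ 0 at y ∈ {0, 5}; g ≡ 0 at y ∈ ∅; common: ∅.
  x = 6: f ≡ 0 at y ∈ ∅; g ≡ 0 at y ∈ ∅; common: ∅.
  x = 7: f ≡ 0 at y ∈ {4}; g ≡ 0 at y ∈ {9}; common: ∅.
  x = 8: f ≡ 0 at y ∈ {7, 8}; g ≡ 0 at y ∈ {2, 9}; common: ∅.
  x = 9: f ≡ 0 at y ∈ {0}; g ≡ 0 at y ∈ {7, 8}; common: ∅.
  x = 10: f ≡ 0 at y ∈ ∅; g ≡ 0 at y ∈ ∅; common: ∅.
Collecting: common zeros = ∅, so the count is 0.
Comparison with the Bézout bound: 0 ≤ 4 = deg(f)·deg(g), as expected for curves with no common component (the affine F_11-count falls short of the bound because intersections may lie at infinity, over extension fields, or carry multiplicity).


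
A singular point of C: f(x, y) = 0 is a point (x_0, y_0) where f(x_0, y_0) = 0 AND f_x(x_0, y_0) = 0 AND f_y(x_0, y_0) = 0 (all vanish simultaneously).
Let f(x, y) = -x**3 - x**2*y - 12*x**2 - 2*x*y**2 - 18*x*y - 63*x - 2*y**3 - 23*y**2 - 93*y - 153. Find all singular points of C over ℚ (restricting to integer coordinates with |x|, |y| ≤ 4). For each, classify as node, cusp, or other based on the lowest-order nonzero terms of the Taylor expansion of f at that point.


Singular points: {(-3, -3)}; classification: cusp.

Compute partial derivatives:
  f_x = -3*x**2 - 2*x*y - 24*x - 2*y**2 - 18*y - 63.
  f_y = -x**2 - 4*x*y - 18*x - 6*y**2 - 46*y - 93.
Scan x_0 ∈ {−4, ..., 4}. For each x_0, f_y(x_0, y) is a polynomial in y; find its integer roots y ∈ {−4, ..., 4}, then test f_x and f at those candidates.
  x = -4: f_y(-4, y) = -6*y**2 - 30*y - 37; no integer root y with |y| ≤ 4.
  x = -3: f_y(-3, y) = -6*y**2 - 34*y - 48; vanishes at y ∈ {-3}. (-3, -3): f_x = 0, f = 0 — SINGULAR.
  x = -2: f_y(-2, y) = -6*y**2 - 38*y - 61; no integer root y with |y| ≤ 4.
  x = -1: f_y(-1, y) = -6*y**2 - 42*y - 76; no integer root y with |y| ≤ 4.
  x = 0: f_y(0, y) = -6*y**2 - 46*y - 93; no integer root y with |y| ≤ 4.
  x = 1: f_y(1, y) = -6*y**2 - 50*y - 112; no integer root y with |y| ≤ 4.
  x = 2: f_y(2, y) = -6*y**2 - 54*y - 133; no integer root y with |y| ≤ 4.
  x = 3: f_y(3, y) = -6*y**2 - 58*y - 156; no integer root y with |y| ≤ 4.
  x = 4: f_y(4, y) = -6*y**2 - 62*y - 181; no integer root y with |y| ≤ 4.
Only singular point on the grid: (-3, -3).
Classify: substitute x = -3 + u, y = -3 + v and expand: f = -u**3 - u**2*v - 2*u*v**2 - 2*v**3 + v**2.
No constant or linear terms (consistent with a singular point). Quadratic part: v**2. Cubic part: -u**3 - u**2*v - 2*u*v**2 - 2*v**3.
The quadratic part v**2 is a perfect square, so there is a single (double) tangent line v = 0, i.e. y = -3. Restricting the cubic part to that line (v = 0) leaves -u**3 ≠ 0, so f is not divisible by v and the branch is v² ≈ u**3 to lowest order — this is a cusp.
Classification: cusp.


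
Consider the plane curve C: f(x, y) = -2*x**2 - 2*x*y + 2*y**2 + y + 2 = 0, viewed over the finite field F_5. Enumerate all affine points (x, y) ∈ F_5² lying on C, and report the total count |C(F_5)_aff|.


Affine F_5-points: {(0, 1), (1, 0), (1, 3), (4, 0), (4, 1)}; count = 5.

For each of the 25 pairs (x, y) ∈ F_5², evaluate f(x, y) mod 5. Record the zeros.
  x = 0: [0↦2, 1↦0, 2↦2, 3↦3, 4↦3]  zeros at y ∈ {1}
  x = 1: [0↦0, 1↦1, 2↦1, 3↦0, 4↦3]  zeros at y ∈ {0, 3}
  x = 2: [0↦4, 1↦3, 2↦1, 3↦3, 4↦4]  zeros at y ∈ ∅
  x = 3: [0↦4, 1↦1, 2↦2, 3↦2, 4↦1]  zeros at y ∈ ∅
  x = 4: [0↦0, 1↦0, 2↦4, 3↦2, 4↦4]  zeros at y ∈ {0, 1}
Collecting zeros: affine points = {(0, 1), (1, 0), (1, 3), (4, 0), (4, 1)}.
Total count |C(F_5)_aff| = 5.


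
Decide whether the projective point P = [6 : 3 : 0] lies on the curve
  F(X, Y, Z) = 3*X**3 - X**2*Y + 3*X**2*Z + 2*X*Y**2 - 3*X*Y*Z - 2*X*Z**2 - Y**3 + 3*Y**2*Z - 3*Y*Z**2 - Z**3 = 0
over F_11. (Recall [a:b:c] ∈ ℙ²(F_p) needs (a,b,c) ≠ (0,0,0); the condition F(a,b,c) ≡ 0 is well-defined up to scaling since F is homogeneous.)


F(6,3,0) ≡ 5 (mod 11); P is NOT on the curve.

Evaluate F(6, 3, 0) term-by-term (mod 11).
  3*X**3 ↦ 3·216·1·1 = 648
  -X**2*Y ↦ -1·36·3·1 = -108
  3*X**2*Z ↦ 3·36·1·0 = 0
  2*X*Y**2 ↦ 2·6·9·1 = 108
  -3*X*Y*Z ↦ -3·6·3·0 = 0
  -2*X*Z**2 ↦ -2·6·1·0 = 0
  -Y**3 ↦ -1·1·27·1 = -27
  3*Y**2*Z ↦ 3·1·9·0 = 0
  -3*Y*Z**2 ↦ -3·1·3·0 = 0
  -Z**3 ↦ -1·1·1·0 = 0
Sum: F(6, 3, 0) = (648) + (-108) + (0) + (108) + (0) + (0) + (-27) + (0) + (0) + (0) = 621.
Reducing mod 11: 621 ≡ 5 (mod 11).
Since F(a, b, c) ≡ 5 ≠ 0 (mod 11), P does NOT lie on the curve.


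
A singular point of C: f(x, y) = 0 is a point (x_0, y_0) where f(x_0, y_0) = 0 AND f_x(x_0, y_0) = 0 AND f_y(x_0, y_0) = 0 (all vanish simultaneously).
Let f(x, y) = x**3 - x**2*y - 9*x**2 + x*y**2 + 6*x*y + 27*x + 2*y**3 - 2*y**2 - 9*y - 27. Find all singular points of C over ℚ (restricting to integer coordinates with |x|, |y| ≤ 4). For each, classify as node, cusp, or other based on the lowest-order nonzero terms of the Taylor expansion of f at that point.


Singular points: {(3, 0)}; classification: cusp.

Compute partial derivatives:
  f_x = 3*x**2 - 2*x*y - 18*x + y**2 + 6*y + 27.
  f_y = -x**2 + 2*x*y + 6*x + 6*y**2 - 4*y - 9.
Scan x_0 ∈ {−4, ..., 4}. For each x_0, f_y(x_0, y) is a polynomial in y; find its integer roots y ∈ {−4, ..., 4}, then test f_x and f at those candidates.
  x = -4: f_y(-4, y) = 6*y**2 - 12*y - 49; no integer root y with |y| ≤ 4.
  x = -3: f_y(-3, y) = 6*y**2 - 10*y - 36; no integer root y with |y| ≤ 4.
  x = -2: f_y(-2, y) = 6*y**2 - 8*y - 25; no integer root y with |y| ≤ 4.
  x = -1: f_y(-1, y) = 6*y**2 - 6*y - 16; no integer root y with |y| ≤ 4.
  x = 0: f_y(0, y) = 6*y**2 - 4*y - 9; no integer root y with |y| ≤ 4.
  x = 1: f_y(1, y) = 6*y**2 - 2*y - 4; vanishes at y ∈ {1}. (1, 1): f_x = 17 ≠ 0.
  x = 2: f_y(2, y) = 6*y**2 - 1; no integer root y with |y| ≤ 4.
  x = 3: f_y(3, y) = 6*y**2 + 2*y; vanishes at y ∈ {0}. (3, 0): f_x = 0, f = 0 — SINGULAR.
  x = 4: f_y(4, y) = 6*y**2 + 4*y - 1; no integer root y with |y| ≤ 4.
Only singular point on the grid: (3, 0).
Classify: substitute x = 3 + u, y = 0 + v and expand: f = u**3 - u**2*v + u*v**2 + 2*v**3 + v**2.
No constant or linear terms (consistent with a singular point). Quadratic part: v**2. Cubic part: u**3 - u**2*v + u*v**2 + 2*v**3.
The quadratic part v**2 is a perfect square, so there is a single (double) tangent line v = 0, i.e. y = 0. Restricting the cubic part to that line (v = 0) leaves u**3 ≠ 0, so f is not divisible by v and the branch is v² ≈ -u**3 to lowest order — this is a cusp.
Classification: cusp.


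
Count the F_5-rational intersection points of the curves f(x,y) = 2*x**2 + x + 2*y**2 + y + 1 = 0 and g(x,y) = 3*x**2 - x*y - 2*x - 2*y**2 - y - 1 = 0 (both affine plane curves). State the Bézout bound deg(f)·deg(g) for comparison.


Common zeros: {(1, 4)}; count = 1; Bézout bound = 4.

deg(f) = 2, deg(g) = 2, so Bézout bound = 4.
Scan x ∈ F_5. For each x, list the y ∈ F_5 with f(x, y) ≡ 0 and those with g(x, y) ≡ 0 (mod 5); the common zeros in that column are the intersection.
  x = 0: f ≡ 0 at y ∈ ∅; g ≡ 0 at y ∈ ∅; common: ∅.
  x = 1: f ≡ 0 at y ∈ {3, 4}; g ≡ 0 at y ∈ {0, 4}; common: {4}.
  x = 2: f ≡ 0 at y ∈ ∅; g ≡ 0 at y ∈ {3}; common: ∅.
  x = 3: f ≡ 0 at y ∈ {1}; g ≡ 0 at y ∈ {0, 3}; common: ∅.
  x = 4: f ≡ 0 at y ∈ {1}; g ≡ 0 at y ∈ ∅; common: ∅.
Collecting: common zeros = {(1, 4)}, so the count is 1.
Comparison with the Bézout bound: 1 ≤ 4 = deg(f)·deg(g), as expected for curves with no common component (the affine F_5-count falls short of the bound because intersections may lie at infinity, over extension fields, or carry multiplicity).


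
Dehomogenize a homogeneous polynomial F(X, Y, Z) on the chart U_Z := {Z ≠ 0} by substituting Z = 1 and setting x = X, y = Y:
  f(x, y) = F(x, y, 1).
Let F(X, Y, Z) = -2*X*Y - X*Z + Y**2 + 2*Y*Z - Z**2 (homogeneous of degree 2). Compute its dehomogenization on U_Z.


f(x, y) = -2*x*y - x + y**2 + 2*y - 1

On U_Z we set Z = 1. Each monomial c·X^i·Y^j·Z^k in F becomes c·x^i·y^j·1^k = c·x^i·y^j.
Substituting Z = 1: F(X, Y, 1) = -2*x*y - x + y**2 + 2*y - 1.
Note: deg(f) ≤ deg(F) = 2; strict inequality happens when F is divisible by Z (lost terms).


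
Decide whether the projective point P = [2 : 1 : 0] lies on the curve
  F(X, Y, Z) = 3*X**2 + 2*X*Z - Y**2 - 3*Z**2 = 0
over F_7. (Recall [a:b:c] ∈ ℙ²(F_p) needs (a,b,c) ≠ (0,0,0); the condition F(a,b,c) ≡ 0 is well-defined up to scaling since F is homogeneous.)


F(2,1,0) ≡ 4 (mod 7); P is NOT on the curve.

Evaluate F(2, 1, 0) term-by-term (mod 7).
  3*X**2 ↦ 3·4·1·1 = 12
  2*X*Z ↦ 2·2·1·0 = 0
  -Y**2 ↦ -1·1·1·1 = -1
  -3*Z**2 ↦ -3·1·1·0 = 0
Sum: F(2, 1, 0) = (12) + (0) + (-1) + (0) = 11.
Reducing mod 7: 11 ≡ 4 (mod 7).
Since F(a, b, c) ≡ 4 ≠ 0 (mod 7), P does NOT lie on the curve.


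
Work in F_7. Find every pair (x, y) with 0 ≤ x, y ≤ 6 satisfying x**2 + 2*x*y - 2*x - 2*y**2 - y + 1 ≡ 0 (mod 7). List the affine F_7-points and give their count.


Affine F_7-points: {(0, 4), (0, 6), (1, 0), (1, 4), (3, 1), (3, 5), (4, 1), (4, 6)}; count = 8.

For each of the 49 pairs (x, y) ∈ F_7², evaluate f(x, y) mod 7. Record the zeros.
  x = 0: [0↦1, 1↦5, 2↦5, 3↦1, 4↦0, 5↦2, 6↦0]  zeros at y ∈ {4, 6}
  x = 1: [0↦0, 1↦6, 2↦1, 3↦6, 4↦0, 5↦4, 6↦4]  zeros at y ∈ {0, 4}
  x = 2: [0↦1, 1↦2, 2↦6, 3↦6, 4↦2, 5↦1, 6↦3]  zeros at y ∈ ∅
  x = 3: [0↦4, 1↦0, 2↦6, 3↦1, 4↦6, 5↦0, 6↦4]  zeros at y ∈ {1, 5}
  x = 4: [0↦2, 1↦0, 2↦1, 3↦5, 4↦5, 5↦1, 6↦0]  zeros at y ∈ {1, 6}
  x = 5: [0↦2, 1↦2, 2↦5, 3↦4, 4↦6, 5↦4, 6↦5]  zeros at y ∈ ∅
  x = 6: [0↦4, 1↦6, 2↦4, 3↦5, 4↦2, 5↦2, 6↦5]  zeros at y ∈ ∅
Collecting zeros: affine points = {(0, 4), (0, 6), (1, 0), (1, 4), (3, 1), (3, 5), (4, 1), (4, 6)}.
Total count |C(F_7)_aff| = 8.


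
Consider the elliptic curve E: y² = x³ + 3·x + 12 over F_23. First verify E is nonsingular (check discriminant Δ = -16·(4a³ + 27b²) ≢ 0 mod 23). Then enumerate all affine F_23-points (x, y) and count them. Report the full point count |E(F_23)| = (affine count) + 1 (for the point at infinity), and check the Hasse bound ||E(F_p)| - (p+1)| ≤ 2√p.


Affine points = {(0, 9), (0, 14), (1, 4), (1, 19), (2, 7), (2, 16), (3, 5), (3, 18), (6, 4), (6, 19), (7, 10), (7, 13), (9, 3), (9, 20), (16, 4), (16, 19), (17, 10), (17, 13), (22, 10), (22, 13)}; affine count = 20; |E(F_23)| = 21.

Discriminant check: Δ ∝ 4a³ + 27b² = 4·3³ + 27·12² = 4·27 + 27·144 ≡ 17 (mod 23). Nonzero ⇒ E is nonsingular.
For each x ∈ F_23, compute rhs = x³ + 3·x + 12 mod 23, then count y ∈ F_23 with y² ≡ rhs.
  x = 0: rhs = 12, matching y values: 9, 14 (2 points).
  x = 1: rhs = 16, matching y values: 4, 19 (2 points).
  x = 2: rhs = 3, matching y values: 7, 16 (2 points).
  x = 3: rhs = 2, matching y values: 5, 18 (2 points).
  x = 4: rhs = 19, matching y values: none (0 points).
  x = 5: rhs = 14, matching y values: none (0 points).
  x = 6: rhs = 16, matching y values: 4, 19 (2 points).
  x = 7: rhs = 8, matching y values: 10, 13 (2 points).
  x = 8: rhs = 19, matching y values: none (0 points).
  x = 9: rhs = 9, matching y values: 3, 20 (2 points).
  x = 10: rhs = 7, matching y values: none (0 points).
  x = 11: rhs = 19, matching y values: none (0 points).
  x = 12: rhs = 5, matching y values: none (0 points).
  x = 13: rhs = 17, matching y values: none (0 points).
  x = 14: rhs = 15, matching y values: none (0 points).
  x = 15: rhs = 5, matching y values: none (0 points).
  x = 16: rhs = 16, matching y values: 4, 19 (2 points).
  x = 17: rhs = 8, matching y values: 10, 13 (2 points).
  x = 18: rhs = 10, matching y values: none (0 points).
  x = 19: rhs = 5, matching y values: none (0 points).
  x = 20: rhs = 22, matching y values: none (0 points).
  x = 21: rhs = 21, matching y values: none (0 points).
  x = 22: rhs = 8, matching y values: 10, 13 (2 points).
Total affine count: 20.
Full point count |E(F_23)| = 20 + 1 = 21.
Hasse bound: |21 − (23+1)| = |-3| = 3 ≤ 2√23 ≈ 9.5917 ✓.


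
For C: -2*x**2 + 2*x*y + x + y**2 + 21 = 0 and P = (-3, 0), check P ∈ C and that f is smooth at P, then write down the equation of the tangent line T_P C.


Tangent line at P: 13*x - 6*y + 39 = 0.

Step 1: f(-3, 0) = 0, so P lies on C.
Step 2: partial derivatives
  f_x(x, y) = -4*x + 2*y + 1, f_y(x, y) = 2*x + 2*y.
  f_x(P) = 13, f_y(P) = -6 (gradient nonzero, so P is smooth).
Step 3: tangent line at P: 13·(x − -3) + -6·(y − 0) = 0.
Expanding: 13*x - 6*y + 39 = 0.


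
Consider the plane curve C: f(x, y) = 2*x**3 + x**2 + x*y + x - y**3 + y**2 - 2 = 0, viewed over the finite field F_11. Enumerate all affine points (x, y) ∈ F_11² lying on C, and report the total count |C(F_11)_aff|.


Affine F_11-points: {(0, 10), (1, 2), (2, 1), (3, 2), (3, 3), (3, 7), (4, 5), (5, 3), (5, 10), (6, 7), (7, 7), (8, 3), (8, 4), (8, 5), (9, 9)}; count = 15.

For each of the 121 pairs (x, y) ∈ F_11², evaluate f(x, y) mod 11. Record the zeros.
  x = 0: [0↦9, 1↦9, 2↦5, 3↦2, 4↦5, 5↦8, 6↦5, 7↦1, 8↦1, 9↦10, 10↦0]  zeros at y ∈ {10}
  x = 1: [0↦2, 1↦3, 2↦0, 3↦9, 4↦2, 5↦6, 6↦4, 7↦1, 8↦2, 9↦1, 10↦3]  zeros at y ∈ {2}
  x = 2: [0↦9, 1↦0, 2↦9, 3↦8, 4↦2, 5↦7, 6↦6, 7↦4, 8↦6, 9↦6, 10↦9]  zeros at y ∈ {1}
  x = 3: [0↦9, 1↦1, 2↦0, 3↦0, 4↦6, 5↦1, 6↦1, 7↦0, 8↦3, 9↦4, 10↦8]  zeros at y ∈ {2, 3, 7}
  x = 4: [0↦3, 1↦7, 2↦7, 3↦8, 4↦4, 5↦0, 6↦1, 7↦1, 8↦5, 9↦7, 10↦1]  zeros at y ∈ {5}
  x = 5: [0↦3, 1↦8, 2↦9, 3↦0, 4↦8, 5↦5, 6↦7, 7↦8, 8↦2, 9↦5, 10↦0]  zeros at y ∈ {3, 10}
  x = 6: [0↦10, 1↦5, 2↦7, 3↦10, 4↦8, 5↦6, 6↦9, 7↦0, 8↦6, 9↦10, 10↦6]  zeros at y ∈ {7}
  x = 7: [0↦3, 1↦10, 2↦2, 3↦6, 4↦5, 5↦4, 6↦8, 7↦0, 8↦7, 9↦1, 10↦9]  zeros at y ∈ {7}
  x = 8: [0↦5, 1↦2, 2↦6, 3↦0, 4↦0, 5↦0, 6↦5, 7↦9, 8↦6, 9↦1, 10↦10]  zeros at y ∈ {3, 4, 5}
  x = 9: [0↦6, 1↦4, 2↦9, 3↦4, 4↦5, 5↦6, 6↦1, 7↦6, 8↦4, 9↦0, 10↦10]  zeros at y ∈ {9}
  x = 10: [0↦7, 1↦6, 2↦1, 3↦8, 4↦10, 5↦1, 6↦8, 7↦3, 8↦2, 9↦10, 10↦10]  zeros at y ∈ ∅
Collecting zeros: affine points = {(0, 10), (1, 2), (2, 1), (3, 2), (3, 3), (3, 7), (4, 5), (5, 3), (5, 10), (6, 7), (7, 7), (8, 3), (8, 4), (8, 5), (9, 9)}.
Total count |C(F_11)_aff| = 15.


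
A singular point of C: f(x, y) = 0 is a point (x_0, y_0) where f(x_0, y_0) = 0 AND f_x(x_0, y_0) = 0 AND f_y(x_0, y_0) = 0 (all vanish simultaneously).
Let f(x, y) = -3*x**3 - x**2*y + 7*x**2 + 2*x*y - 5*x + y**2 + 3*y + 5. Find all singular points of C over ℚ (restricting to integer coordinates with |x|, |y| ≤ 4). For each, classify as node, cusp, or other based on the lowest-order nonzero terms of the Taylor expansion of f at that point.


Singular points: {(1, -2)}; classification: cusp.

Compute partial derivatives:
  f_x = -9*x**2 - 2*x*y + 14*x + 2*y - 5.
  f_y = -x**2 + 2*x + 2*y + 3.
Scan x_0 ∈ {−4, ..., 4}. For each x_0, f_y(x_0, y) is a polynomial in y; find its integer roots y ∈ {−4, ..., 4}, then test f_x and f at those candidates.
  x = -4: f_y(-4, y) = 2*y - 21; no integer root y with |y| ≤ 4.
  x = -3: f_y(-3, y) = 2*y - 12; no integer root y with |y| ≤ 4.
  x = -2: f_y(-2, y) = 2*y - 5; no integer root y with |y| ≤ 4.
  x = -1: f_y(-1, y) = 2*y; vanishes at y ∈ {0}. (-1, 0): f_x = -28 ≠ 0.
  x = 0: f_y(0, y) = 2*y + 3; no integer root y with |y| ≤ 4.
  x = 1: f_y(1, y) = 2*y + 4; vanishes at y ∈ {-2}. (1, -2): f_x = 0, f = 0 — SINGULAR.
  x = 2: f_y(2, y) = 2*y + 3; no integer root y with |y| ≤ 4.
  x = 3: f_y(3, y) = 2*y; vanishes at y ∈ {0}. (3, 0): f_x = -44 ≠ 0.
  x = 4: f_y(4, y) = 2*y - 5; no integer root y with |y| ≤ 4.
Only singular point on the grid: (1, -2).
Classify: substitute x = 1 + u, y = -2 + v and expand: f = -3*u**3 - u**2*v + v**2.
No constant or linear terms (consistent with a singular point). Quadratic part: v**2. Cubic part: -3*u**3 - u**2*v.
The quadratic part v**2 is a perfect square, so there is a single (double) tangent line v = 0, i.e. y = -2. Restricting the cubic part to that line (v = 0) leaves -3*u**3 ≠ 0, so f is not divisible by v and the branch is v² ≈ 3*u**3 to lowest order — this is a cusp.
Classification: cusp.


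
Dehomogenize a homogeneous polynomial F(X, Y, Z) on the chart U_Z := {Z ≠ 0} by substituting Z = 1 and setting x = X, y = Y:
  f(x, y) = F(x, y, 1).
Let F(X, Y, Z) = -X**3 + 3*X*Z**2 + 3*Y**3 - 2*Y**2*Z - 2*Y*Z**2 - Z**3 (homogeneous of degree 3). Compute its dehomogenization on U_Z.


f(x, y) = -x**3 + 3*x + 3*y**3 - 2*y**2 - 2*y - 1

On U_Z we set Z = 1. Each monomial c·X^i·Y^j·Z^k in F becomes c·x^i·y^j·1^k = c·x^i·y^j.
Substituting Z = 1: F(X, Y, 1) = -x**3 + 3*x + 3*y**3 - 2*y**2 - 2*y - 1.
Note: deg(f) ≤ deg(F) = 3; strict inequality happens when F is divisible by Z (lost terms).


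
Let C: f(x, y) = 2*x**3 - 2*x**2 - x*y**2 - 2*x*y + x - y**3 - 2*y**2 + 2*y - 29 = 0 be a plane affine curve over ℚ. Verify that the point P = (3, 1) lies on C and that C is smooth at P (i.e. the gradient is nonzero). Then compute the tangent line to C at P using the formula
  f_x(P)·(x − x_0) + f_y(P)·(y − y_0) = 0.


Tangent line at P: 40*x - 17*y - 103 = 0.

Step 1: f(3, 1) = 0, so P lies on C.
Step 2: partial derivatives
  f_x(x, y) = 6*x**2 - 4*x - y**2 - 2*y + 1, f_y(x, y) = -2*x*y - 2*x - 3*y**2 - 4*y + 2.
  f_x(P) = 40, f_y(P) = -17 (gradient nonzero, so P is smooth).
Step 3: tangent line at P: 40·(x − 3) + -17·(y − 1) = 0.
Expanding: 40*x - 17*y - 103 = 0.


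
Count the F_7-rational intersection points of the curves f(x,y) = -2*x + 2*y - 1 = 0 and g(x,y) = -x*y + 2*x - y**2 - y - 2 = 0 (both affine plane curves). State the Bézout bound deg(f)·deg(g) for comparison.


Common zeros: {(1, 5), (4, 1)}; count = 2; Bézout bound = 2.

deg(f) = 1, deg(g) = 2, so Bézout bound = 2.
Scan x ∈ F_7. For each x, list the y ∈ F_7 with f(x, y) ≡ 0 and those with g(x, y) ≡ 0 (mod 7); the common zeros in that column are the intersection.
  x = 0: f ≡ 0 at y ∈ {4}; g ≡ 0 at y ∈ {3}; common: ∅.
  x = 1: f ≡ 0 at y ∈ {5}; g ≡ 0 at y ∈ {0, 5}; common: {5}.
  x = 2: f ≡ 0 at y ∈ {6}; g ≡ 0 at y ∈ ∅; common: ∅.
  x = 3: f ≡ 0 at y ∈ {0}; g ≡ 0 at y ∈ {4, 6}; common: ∅.
  x = 4: f ≡ 0 at y ∈ {1}; g ≡ 0 at y ∈ {1}; common: {1}.
  x = 5: f ≡ 0 at y ∈ {2}; g ≡ 0 at y ∈ ∅; common: ∅.
  x = 6: f ≡ 0 at y ∈ {3}; g ≡ 0 at y ∈ ∅; common: ∅.
Collecting: common zeros = {(1, 5), (4, 1)}, so the count is 2.
Comparison with the Bézout bound: 2 ≤ 2 = deg(f)·deg(g), as expected for curves with no common component (the bound is attained).


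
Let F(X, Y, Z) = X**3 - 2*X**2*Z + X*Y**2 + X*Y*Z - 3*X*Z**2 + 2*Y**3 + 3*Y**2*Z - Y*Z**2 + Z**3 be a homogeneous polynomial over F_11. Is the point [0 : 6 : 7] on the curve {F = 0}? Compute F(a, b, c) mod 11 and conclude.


F(0,6,7) ≡ 5 (mod 11); P is NOT on the curve.

Evaluate F(0, 6, 7) term-by-term (mod 11).
  X**3 ↦ 1·0·1·1 = 0
  -2*X**2*Z ↦ -2·0·1·7 = 0
  X*Y**2 ↦ 1·0·36·1 = 0
  X*Y*Z ↦ 1·0·6·7 = 0
  -3*X*Z**2 ↦ -3·0·1·49 = 0
  2*Y**3 ↦ 2·1·216·1 = 432
  3*Y**2*Z ↦ 3·1·36·7 = 756
  -Y*Z**2 ↦ -1·1·6·49 = -294
  Z**3 ↦ 1·1·1·343 = 343
Sum: F(0, 6, 7) = (0) + (0) + (0) + (0) + (0) + (432) + (756) + (-294) + (343) = 1237.
Reducing mod 11: 1237 ≡ 5 (mod 11).
Since F(a, b, c) ≡ 5 ≠ 0 (mod 11), P does NOT lie on the curve.
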